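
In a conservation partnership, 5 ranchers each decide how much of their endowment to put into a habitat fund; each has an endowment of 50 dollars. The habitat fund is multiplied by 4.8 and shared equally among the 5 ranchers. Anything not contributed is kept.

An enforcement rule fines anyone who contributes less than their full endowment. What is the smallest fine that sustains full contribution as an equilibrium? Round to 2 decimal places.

2.00 dollars

Given the others contribute fully, the best deviation is to contribute 0 (any partial contribution still incurs the fine and gives up units whose private return 0.9600 is below 1).
Deviating from 50 to 0 saves 50 dollars but forfeits the deviator's share of the drop in the habitat fund: 4.8/5 × 50 = 48.00.
So the deviation gain is 50 − 48.00 = 2.00, and the fine must be at least 2.00 dollars to wipe it out.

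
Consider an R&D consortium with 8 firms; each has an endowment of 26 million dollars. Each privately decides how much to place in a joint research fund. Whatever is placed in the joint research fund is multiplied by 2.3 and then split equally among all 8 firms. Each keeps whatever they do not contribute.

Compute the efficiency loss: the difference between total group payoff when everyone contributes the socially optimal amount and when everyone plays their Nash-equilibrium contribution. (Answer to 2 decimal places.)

270.40 million dollars

Each contributed unit returns 2.3/8 = 0.2875 to its contributor — below 1 — so contributing 0 is dominant for every player. At the Nash equilibrium everyone keeps their 26, and the group total is 8 × 26 = 208.
Each contributed unit returns 2.300 to the group as a whole (0.2875 to each of 8 players), which exceeds 1, so the social optimum is full contribution: group total = 2.300 × 208 = 478.40.
Efficiency loss = 478.40 − 208 = 270.40.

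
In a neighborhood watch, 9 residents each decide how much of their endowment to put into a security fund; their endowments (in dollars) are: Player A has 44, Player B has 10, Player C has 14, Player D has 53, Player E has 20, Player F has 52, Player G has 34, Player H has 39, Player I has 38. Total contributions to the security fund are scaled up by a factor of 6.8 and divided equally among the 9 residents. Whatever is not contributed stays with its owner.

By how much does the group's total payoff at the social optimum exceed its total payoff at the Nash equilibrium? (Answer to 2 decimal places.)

The private return per contributed unit is 6.8/9 = 0.7556 < 1 for every player regardless of endowment, so the Nash equilibrium is zero contribution and the group total is Σ E_j = 44 + 10 + 14 + 53 + 20 + 52 + 34 + 39 + 38 = 304.
Each contributed unit returns 6.800 to the group, so the social optimum is full contribution by everyone: group total = 6.800 × 304 = 2067.20.
Efficiency loss = (6.800 − 1) × 304 = 1763.20.

1763.20 dollars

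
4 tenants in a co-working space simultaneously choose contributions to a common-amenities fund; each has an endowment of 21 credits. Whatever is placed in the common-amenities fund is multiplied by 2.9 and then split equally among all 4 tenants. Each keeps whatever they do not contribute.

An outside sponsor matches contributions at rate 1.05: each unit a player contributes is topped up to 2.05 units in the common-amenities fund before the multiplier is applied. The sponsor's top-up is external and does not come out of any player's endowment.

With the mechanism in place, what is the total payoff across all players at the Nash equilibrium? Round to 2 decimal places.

Under the mechanism each unit contributed yields 2.9 × 2.05 / 4 = 1.4863 back to its contributor per unit of net cost, which exceeds 1, making full contribution the dominant choice for everyone.
At the Nash equilibrium everyone contributes 21. Group total payoff = 2.9 × 2.05 × 84 = 499.38.

499.38 credits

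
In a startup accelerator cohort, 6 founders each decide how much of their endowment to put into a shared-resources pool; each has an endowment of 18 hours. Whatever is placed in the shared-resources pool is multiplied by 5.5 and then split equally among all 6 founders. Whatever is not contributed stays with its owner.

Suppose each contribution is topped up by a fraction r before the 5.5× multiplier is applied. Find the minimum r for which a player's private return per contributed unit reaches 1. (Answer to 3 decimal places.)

0.091

With matching at rate r, one contributed unit becomes (1 + r) in the shared-resources pool and returns 5.5 × (1 + r) / 6 to the contributor.
Setting this equal to 1: 1 + r = 6/5.5 = 1.0909.
So the minimum matching rate is r = 1.0909 − 1 = 0.091.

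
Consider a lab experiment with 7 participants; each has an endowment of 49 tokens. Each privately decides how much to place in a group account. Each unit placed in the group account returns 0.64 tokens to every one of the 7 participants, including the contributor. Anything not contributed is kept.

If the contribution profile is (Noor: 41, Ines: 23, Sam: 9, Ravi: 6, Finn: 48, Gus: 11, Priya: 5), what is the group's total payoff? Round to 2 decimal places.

Total contributed: 41 + 23 + 9 + 6 + 48 + 11 + 5 = 143; total kept: 7 × 49 − 143 = 200.
The group account pays out 0.64 × 7 × 143 = 640.64 in aggregate.
Group total = 200 + 640.64 = 840.64.

840.64 tokens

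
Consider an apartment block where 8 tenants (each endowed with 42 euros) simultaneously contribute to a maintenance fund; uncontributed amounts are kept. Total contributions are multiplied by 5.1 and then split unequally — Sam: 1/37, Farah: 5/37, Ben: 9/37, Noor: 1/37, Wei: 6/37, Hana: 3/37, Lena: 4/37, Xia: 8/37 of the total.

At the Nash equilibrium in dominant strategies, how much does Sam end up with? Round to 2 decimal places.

53.58 euros

A player with share s gets back 5.1·s per unit contributed, so full contribution is dominant for anyone with s > 1/5.1 = 0.1961 and zero contribution is dominant for anyone below.
Ben and Xia are above the threshold, contributing 42 each; the remaining 6 contribute 0. Total contributed: 84.
Sam keeps 42 and receives 5.1 × 84 × 1/37 = 11.58 from the maintenance fund, for a payoff of 53.58.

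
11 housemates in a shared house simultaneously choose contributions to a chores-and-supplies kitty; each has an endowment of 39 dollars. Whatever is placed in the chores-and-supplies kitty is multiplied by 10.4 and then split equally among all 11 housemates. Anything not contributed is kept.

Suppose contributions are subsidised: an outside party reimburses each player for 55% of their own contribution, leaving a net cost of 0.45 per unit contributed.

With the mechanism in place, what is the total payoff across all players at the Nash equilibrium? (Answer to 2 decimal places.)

4697.55 dollars

Under the mechanism each unit contributed yields (10.4/11) / 0.45 = 2.1010 back to its contributor per unit of net cost, which exceeds 1, making full contribution the dominant choice for everyone.
So the Nash equilibrium is full contribution by all 11; the group earns 11 × (39 × 0.55 + 10.4 × 39) = 4697.55.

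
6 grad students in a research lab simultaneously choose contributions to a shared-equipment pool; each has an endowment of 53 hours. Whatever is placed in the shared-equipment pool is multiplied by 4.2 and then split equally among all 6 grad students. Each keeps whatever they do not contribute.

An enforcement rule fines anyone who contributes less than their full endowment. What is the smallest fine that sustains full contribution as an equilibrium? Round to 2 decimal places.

15.90 hours

Given the others contribute fully, the best deviation is to contribute 0 (any partial contribution still incurs the fine and gives up units whose private return 0.7000 is below 1).
Deviating from 53 to 0 saves 53 hours but forfeits the deviator's share of the drop in the shared-equipment pool: 4.2/6 × 53 = 37.10.
So the deviation gain is 53 − 37.10 = 15.90, and the fine must be at least 15.90 hours to wipe it out.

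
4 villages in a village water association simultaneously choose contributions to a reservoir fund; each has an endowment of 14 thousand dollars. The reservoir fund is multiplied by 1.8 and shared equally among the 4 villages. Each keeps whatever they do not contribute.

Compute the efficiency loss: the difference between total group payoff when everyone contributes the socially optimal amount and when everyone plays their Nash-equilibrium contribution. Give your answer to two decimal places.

Each contributed unit returns 1.8/4 = 0.4500 to its contributor — below 1 — so contributing 0 is dominant for every player. At the Nash equilibrium everyone keeps their 14, and the group total is 4 × 14 = 56.
Each contributed unit returns 1.800 to the group as a whole (0.4500 to each of 4 players), which exceeds 1, so the social optimum is full contribution: group total = 1.800 × 56 = 100.80.
Efficiency loss = 100.80 − 56 = 44.80.

44.80 thousand dollars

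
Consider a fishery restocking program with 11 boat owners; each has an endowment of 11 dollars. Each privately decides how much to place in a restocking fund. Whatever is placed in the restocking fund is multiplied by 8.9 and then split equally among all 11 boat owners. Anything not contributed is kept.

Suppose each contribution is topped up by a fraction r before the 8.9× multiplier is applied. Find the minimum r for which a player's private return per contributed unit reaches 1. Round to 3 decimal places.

With matching at rate r, one contributed unit becomes (1 + r) in the restocking fund and returns 8.9 × (1 + r) / 11 to the contributor.
Setting this equal to 1: 1 + r = 11/8.9 = 1.2360.
So the minimum matching rate is r = 1.2360 − 1 = 0.236.

0.236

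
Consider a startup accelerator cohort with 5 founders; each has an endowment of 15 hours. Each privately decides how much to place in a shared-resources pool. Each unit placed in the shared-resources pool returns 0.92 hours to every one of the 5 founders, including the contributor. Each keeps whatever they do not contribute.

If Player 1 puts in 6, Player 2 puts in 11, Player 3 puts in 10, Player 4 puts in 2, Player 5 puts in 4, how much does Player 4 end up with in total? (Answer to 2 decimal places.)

43.36 hours

Total contributed: 6 + 11 + 10 + 2 + 4 = 33.
Each receives 0.92 × 33 = 30.36 from the shared-resources pool.
Player 4 keeps 15 − 2 = 13, so Player 4's payoff is 13 + 30.36 = 43.36.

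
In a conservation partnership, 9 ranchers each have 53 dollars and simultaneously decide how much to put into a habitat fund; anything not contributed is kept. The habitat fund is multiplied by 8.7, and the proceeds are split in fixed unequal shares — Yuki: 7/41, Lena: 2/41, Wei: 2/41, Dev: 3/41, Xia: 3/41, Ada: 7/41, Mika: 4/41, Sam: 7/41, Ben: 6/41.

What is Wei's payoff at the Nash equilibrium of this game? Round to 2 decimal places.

A player with share s gets back 8.7·s per unit contributed, so full contribution is dominant for anyone with s > 1/8.7 = 0.1149 and zero contribution is dominant for anyone below.
The shares above 0.1149 belong to Yuki, Ada, Sam and Ben, contributing 53 each; the remaining 5 contribute 0. Total contributed: 212.
Wei keeps 53 and receives 8.7 × 212 × 2/41 = 89.97 from the habitat fund, for a payoff of 142.97.

142.97 dollars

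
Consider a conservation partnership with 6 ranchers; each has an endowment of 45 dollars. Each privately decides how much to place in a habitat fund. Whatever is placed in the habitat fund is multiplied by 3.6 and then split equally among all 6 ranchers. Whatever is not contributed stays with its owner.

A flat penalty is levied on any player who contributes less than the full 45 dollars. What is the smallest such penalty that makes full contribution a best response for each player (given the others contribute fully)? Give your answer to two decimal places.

18.00 dollars

Given the others contribute fully, the best deviation is to contribute 0 (any partial contribution still incurs the fine and gives up units whose private return 0.6000 is below 1).
Deviating from 45 to 0 saves 45 dollars but forfeits the deviator's share of the drop in the habitat fund: 3.6/6 × 45 = 27.00.
So the deviation gain is 45 − 27.00 = 18.00, and the fine must be at least 18.00 dollars to wipe it out.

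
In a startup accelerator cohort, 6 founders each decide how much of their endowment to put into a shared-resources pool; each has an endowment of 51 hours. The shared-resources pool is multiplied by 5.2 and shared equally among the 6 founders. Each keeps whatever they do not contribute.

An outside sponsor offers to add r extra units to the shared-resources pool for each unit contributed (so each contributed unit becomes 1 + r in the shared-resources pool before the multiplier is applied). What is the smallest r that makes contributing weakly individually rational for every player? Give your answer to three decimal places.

0.154

With matching at rate r, one contributed unit becomes (1 + r) in the shared-resources pool and returns 5.2 × (1 + r) / 6 to the contributor.
Setting this equal to 1: 1 + r = 6/5.2 = 1.1538.
So the minimum matching rate is r = 1.1538 − 1 = 0.154.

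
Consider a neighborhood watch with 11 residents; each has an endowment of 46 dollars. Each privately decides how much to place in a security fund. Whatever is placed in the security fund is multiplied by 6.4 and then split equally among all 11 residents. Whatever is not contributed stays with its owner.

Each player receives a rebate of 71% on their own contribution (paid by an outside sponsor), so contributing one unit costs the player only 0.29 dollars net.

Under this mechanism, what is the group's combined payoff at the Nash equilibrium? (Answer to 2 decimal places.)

3597.66 dollars

The effective private return per unit is now (6.4/11) / 0.29 = 2.0063 > 1, so every player's dominant strategy flips to full contribution.
At the Nash equilibrium everyone contributes 46. Group total payoff = 11 × (46 × 0.71 + 6.4 × 46) = 3597.66.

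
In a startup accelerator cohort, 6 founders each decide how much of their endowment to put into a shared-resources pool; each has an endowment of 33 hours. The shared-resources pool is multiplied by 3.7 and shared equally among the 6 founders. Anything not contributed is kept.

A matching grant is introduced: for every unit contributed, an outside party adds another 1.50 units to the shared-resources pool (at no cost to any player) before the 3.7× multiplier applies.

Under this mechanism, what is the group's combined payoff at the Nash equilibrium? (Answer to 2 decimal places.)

1831.50 hours

With the mechanism, a contributed unit returns 3.7 × 2.50 / 6 = 1.5417 per unit of net cost to the contributor — now above 1 — so contributing fully is weakly dominant for every player.
So the Nash equilibrium is full contribution by all 6; the group earns 3.7 × 2.50 × 198 = 1831.50.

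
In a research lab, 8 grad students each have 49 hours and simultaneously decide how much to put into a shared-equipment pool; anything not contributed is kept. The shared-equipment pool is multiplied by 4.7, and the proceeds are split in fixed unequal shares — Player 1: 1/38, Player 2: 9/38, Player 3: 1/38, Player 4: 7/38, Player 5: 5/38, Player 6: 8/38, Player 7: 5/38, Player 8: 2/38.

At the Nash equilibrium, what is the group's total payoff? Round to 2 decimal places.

573.30 hours

A player with share s gets back 4.7·s per unit contributed, so full contribution is dominant for anyone with s > 1/4.7 = 0.2128 and zero contribution is dominant for anyone below.
Player 2 alone (share 9/38) is above the threshold, contributing 49; the remaining 7 contribute 0. Total contributed: 49.
The shared-equipment pool pays out 4.7 × 49 = 230.30 in total (split across the unequal shares, but the aggregate is all that matters for the group sum).
The 7 free-riders keep 49 each, adding 343. Group total = 343 + 230.30 = 573.30.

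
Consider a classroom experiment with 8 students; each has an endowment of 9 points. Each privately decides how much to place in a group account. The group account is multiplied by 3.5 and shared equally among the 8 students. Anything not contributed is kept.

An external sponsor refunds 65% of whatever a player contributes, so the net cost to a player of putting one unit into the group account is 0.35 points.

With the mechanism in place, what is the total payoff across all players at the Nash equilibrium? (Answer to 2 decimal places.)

298.80 points

The effective private return per unit is now (3.5/8) / 0.35 = 1.2500 > 1, so every player's dominant strategy flips to full contribution.
At the Nash equilibrium everyone contributes 9. Group total payoff = 8 × (9 × 0.65 + 3.5 × 9) = 298.80.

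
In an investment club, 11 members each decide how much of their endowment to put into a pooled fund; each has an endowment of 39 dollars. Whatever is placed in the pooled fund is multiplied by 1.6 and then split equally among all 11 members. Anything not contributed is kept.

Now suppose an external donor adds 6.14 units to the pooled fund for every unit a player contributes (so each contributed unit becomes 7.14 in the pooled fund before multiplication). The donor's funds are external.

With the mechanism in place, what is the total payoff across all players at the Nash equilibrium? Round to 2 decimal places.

4900.90 dollars

Under the mechanism each unit contributed yields 1.6 × 7.14 / 11 = 1.0385 back to its contributor per unit of net cost, which exceeds 1, making full contribution the dominant choice for everyone.
At the Nash equilibrium everyone contributes 39. Group total payoff = 1.6 × 7.14 × 429 = 4900.90.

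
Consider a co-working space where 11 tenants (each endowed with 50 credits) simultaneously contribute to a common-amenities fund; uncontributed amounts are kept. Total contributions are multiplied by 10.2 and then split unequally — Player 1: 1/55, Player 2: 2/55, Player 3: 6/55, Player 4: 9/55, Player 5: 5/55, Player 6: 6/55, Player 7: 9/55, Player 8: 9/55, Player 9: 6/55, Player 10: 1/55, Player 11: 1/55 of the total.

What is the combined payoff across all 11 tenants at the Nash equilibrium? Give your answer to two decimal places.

For player j, contributing a unit is worthwhile iff 10.2 × (j's share) ≥ 1, i.e. iff j's share is at least 0.0980.
The shares above 0.0980 belong to Player 3, Player 4, Player 6, Player 7, Player 8 and Player 9, contributing 50 each; the remaining 5 contribute 0. Total contributed: 300.
The common-amenities fund pays out 10.2 × 300 = 3060.00 in total (split across the unequal shares, but the aggregate is all that matters for the group sum).
The 5 free-riders keep 50 each, adding 250. Group total = 250 + 3060.00 = 3310.00.

3310.00 credits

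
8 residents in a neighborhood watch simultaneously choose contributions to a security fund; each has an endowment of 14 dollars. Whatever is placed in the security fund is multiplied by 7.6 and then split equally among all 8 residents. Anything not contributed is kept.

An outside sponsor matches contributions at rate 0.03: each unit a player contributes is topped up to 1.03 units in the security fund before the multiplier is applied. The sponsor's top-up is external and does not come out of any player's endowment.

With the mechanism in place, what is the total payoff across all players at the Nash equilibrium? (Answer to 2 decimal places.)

112.00 dollars

Even with the mechanism, each unit contributed returns only 7.6 × 1.03 / 8 = 0.9785 per unit of net cost, so contributing nothing is still dominant.
At the Nash equilibrium no one contributes; group total payoff = 8 × 14 = 112.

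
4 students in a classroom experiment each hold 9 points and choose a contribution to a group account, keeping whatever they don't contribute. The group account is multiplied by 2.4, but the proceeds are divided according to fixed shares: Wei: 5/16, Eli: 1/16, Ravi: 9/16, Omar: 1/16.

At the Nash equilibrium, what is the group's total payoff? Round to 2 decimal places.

Player j's private return per contributed unit is 2.4 × (j's share). Contributing is weakly dominant for j when that share is at least 1/2.4 = 0.4167, and contributing 0 is dominant otherwise.
Ravi alone (share 9/16) is above the threshold, contributing 9; the remaining 3 contribute 0. Total contributed: 9.
The group account pays out 2.4 × 9 = 21.60 in total (split across the unequal shares, but the aggregate is all that matters for the group sum).
The 3 free-riders keep 9 each, adding 27. Group total = 27 + 21.60 = 48.60.

48.60 points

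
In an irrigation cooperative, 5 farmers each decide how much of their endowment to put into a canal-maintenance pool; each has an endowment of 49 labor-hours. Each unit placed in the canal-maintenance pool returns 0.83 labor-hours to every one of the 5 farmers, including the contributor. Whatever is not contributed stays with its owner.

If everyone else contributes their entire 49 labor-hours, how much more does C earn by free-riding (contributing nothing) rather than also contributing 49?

8.33 labor-hours

Switching from a contribution of 49 to 0 lets C keep an extra 49 labor-hours, but lowers the canal-maintenance pool by 49, which costs C their own share of that drop: 0.83 × 49 = 40.67.
Net gain = 49 − 40.67 = 8.33. The private return per contributed unit (0.83) is below 1, so free-riding is indeed the best response regardless of what the others do.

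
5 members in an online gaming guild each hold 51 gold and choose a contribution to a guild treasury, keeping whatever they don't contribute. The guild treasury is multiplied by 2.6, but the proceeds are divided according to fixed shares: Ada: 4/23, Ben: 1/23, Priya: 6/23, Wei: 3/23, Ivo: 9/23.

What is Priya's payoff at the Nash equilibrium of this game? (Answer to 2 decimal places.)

85.59 gold

Player j's private return per contributed unit is 2.6 × (j's share). Contributing is weakly dominant for j when that share is at least 1/2.6 = 0.3846, and contributing 0 is dominant otherwise.
Only Ivo (9/23) clears that bar, contributing 51; the remaining 4 contribute 0. Total contributed: 51.
Priya keeps 51 and receives 2.6 × 51 × 6/23 = 34.59 from the guild treasury, for a payoff of 85.59.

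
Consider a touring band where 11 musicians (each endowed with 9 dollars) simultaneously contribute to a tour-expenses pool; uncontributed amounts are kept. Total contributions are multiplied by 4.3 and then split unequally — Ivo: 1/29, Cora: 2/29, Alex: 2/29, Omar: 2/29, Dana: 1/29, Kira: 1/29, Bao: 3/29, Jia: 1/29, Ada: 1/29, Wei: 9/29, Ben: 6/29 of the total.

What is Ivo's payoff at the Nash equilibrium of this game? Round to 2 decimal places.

Player j's private return per contributed unit is 4.3 × (j's share). Contributing is weakly dominant for j when that share is at least 1/4.3 = 0.2326, and contributing 0 is dominant otherwise.
Only Wei (9/29) clears that bar, contributing 9; the remaining 10 contribute 0. Total contributed: 9.
Ivo keeps 9 and receives 4.3 × 9 × 1/29 = 1.33 from the tour-expenses pool, for a payoff of 10.33.

10.33 dollars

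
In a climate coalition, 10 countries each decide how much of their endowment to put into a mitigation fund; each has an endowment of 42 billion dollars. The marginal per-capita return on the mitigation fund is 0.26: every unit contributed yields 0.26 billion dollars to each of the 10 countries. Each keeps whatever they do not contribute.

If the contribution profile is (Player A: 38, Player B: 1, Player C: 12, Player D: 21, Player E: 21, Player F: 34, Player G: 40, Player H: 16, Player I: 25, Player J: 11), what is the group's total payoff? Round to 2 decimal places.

Total contributed: 38 + 1 + 12 + 21 + 21 + 34 + 40 + 16 + 25 + 11 = 219; total kept: 10 × 42 − 219 = 201.
The mitigation fund pays out 0.26 × 10 × 219 = 569.40 in aggregate.
Group total = 201 + 569.40 = 770.40.

770.40 billion dollars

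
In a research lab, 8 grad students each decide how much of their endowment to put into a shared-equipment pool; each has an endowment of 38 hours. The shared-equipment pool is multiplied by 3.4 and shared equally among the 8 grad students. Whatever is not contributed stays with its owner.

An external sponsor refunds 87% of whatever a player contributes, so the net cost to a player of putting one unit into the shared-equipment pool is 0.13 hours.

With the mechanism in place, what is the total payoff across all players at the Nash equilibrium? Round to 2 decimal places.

1298.08 hours

With the mechanism, a contributed unit returns (3.4/8) / 0.13 = 3.2692 per unit of net cost to the contributor — now above 1 — so contributing fully is weakly dominant for every player.
At the Nash equilibrium everyone contributes 38. Group total payoff = 8 × (38 × 0.87 + 3.4 × 38) = 1298.08.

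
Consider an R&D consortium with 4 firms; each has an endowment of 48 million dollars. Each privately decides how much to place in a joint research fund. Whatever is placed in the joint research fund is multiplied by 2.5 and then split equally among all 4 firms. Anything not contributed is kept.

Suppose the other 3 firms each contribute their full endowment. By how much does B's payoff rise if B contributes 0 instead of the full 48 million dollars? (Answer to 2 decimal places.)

18.00 million dollars

Switching from a contribution of 48 to 0 lets B keep an extra 48 million dollars, but lowers the joint research fund by 48, which costs B their own share of that drop: 2.5/4 × 48 = 30.00.
Net gain = 48 − 30.00 = 18.00. The private return per contributed unit (0.6250) is below 1, so free-riding is indeed the best response regardless of what the others do.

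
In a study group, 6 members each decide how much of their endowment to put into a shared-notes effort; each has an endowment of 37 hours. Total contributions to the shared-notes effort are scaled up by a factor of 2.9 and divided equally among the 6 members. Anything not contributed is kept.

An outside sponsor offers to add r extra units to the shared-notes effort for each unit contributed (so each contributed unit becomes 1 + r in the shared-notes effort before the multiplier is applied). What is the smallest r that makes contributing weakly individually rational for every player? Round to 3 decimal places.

1.069

With matching at rate r, one contributed unit becomes (1 + r) in the shared-notes effort and returns 2.9 × (1 + r) / 6 to the contributor.
Setting this equal to 1: 1 + r = 6/2.9 = 2.0690.
So the minimum matching rate is r = 2.0690 − 1 = 1.069.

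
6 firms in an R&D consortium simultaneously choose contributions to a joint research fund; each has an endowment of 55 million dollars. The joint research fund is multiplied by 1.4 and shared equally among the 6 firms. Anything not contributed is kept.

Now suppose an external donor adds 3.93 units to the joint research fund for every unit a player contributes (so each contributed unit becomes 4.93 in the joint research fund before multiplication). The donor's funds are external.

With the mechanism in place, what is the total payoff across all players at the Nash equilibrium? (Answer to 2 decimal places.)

2277.66 million dollars

Under the mechanism each unit contributed yields 1.4 × 4.93 / 6 = 1.1503 back to its contributor per unit of net cost, which exceeds 1, making full contribution the dominant choice for everyone.
So the Nash equilibrium is full contribution by all 6; the group earns 1.4 × 4.93 × 330 = 2277.66.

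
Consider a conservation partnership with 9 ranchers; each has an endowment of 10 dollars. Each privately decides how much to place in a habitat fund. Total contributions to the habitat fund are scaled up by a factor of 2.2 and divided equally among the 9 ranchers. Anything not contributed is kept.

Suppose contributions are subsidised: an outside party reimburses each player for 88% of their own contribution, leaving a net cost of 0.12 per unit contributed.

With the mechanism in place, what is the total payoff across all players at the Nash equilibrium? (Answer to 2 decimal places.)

277.20 dollars

With the mechanism, a contributed unit returns (2.2/9) / 0.12 = 2.0370 per unit of net cost to the contributor — now above 1 — so contributing fully is weakly dominant for every player.
So the Nash equilibrium is full contribution by all 9; the group earns 9 × (10 × 0.88 + 2.2 × 10) = 277.20.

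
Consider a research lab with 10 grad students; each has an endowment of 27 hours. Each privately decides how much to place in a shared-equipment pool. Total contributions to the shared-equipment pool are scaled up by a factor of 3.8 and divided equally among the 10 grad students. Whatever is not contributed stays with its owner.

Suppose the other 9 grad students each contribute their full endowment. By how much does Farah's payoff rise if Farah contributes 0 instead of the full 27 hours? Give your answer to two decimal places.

16.74 hours

Switching from a contribution of 27 to 0 lets Farah keep an extra 27 hours, but lowers the shared-equipment pool by 27, which costs Farah their own share of that drop: 3.8/10 × 27 = 10.26.
Net gain = 27 − 10.26 = 16.74. The private return per contributed unit (0.3800) is below 1, so free-riding is indeed the best response regardless of what the others do.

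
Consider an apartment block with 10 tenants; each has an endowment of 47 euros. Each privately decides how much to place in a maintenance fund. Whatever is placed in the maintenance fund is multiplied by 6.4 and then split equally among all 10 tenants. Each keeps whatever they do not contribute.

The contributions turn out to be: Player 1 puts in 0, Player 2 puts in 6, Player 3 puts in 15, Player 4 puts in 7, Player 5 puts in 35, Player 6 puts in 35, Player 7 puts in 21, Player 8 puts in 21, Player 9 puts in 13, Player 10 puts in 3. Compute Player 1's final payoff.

Total contributed: 0 + 6 + 15 + 7 + 35 + 35 + 21 + 21 + 13 + 3 = 156.
Each receives 6.4 × 156 / 10 = 99.84 from the maintenance fund.
Player 1 keeps 47 − 0 = 47, so Player 1's payoff is 47 + 99.84 = 146.84.

146.84 euros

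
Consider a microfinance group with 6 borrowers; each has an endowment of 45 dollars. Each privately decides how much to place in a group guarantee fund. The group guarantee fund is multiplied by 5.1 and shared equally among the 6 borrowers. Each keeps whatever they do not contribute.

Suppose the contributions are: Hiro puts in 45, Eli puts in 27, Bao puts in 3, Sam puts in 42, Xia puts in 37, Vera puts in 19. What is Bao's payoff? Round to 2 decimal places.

189.05 dollars

Total contributed: 45 + 27 + 3 + 42 + 37 + 19 = 173.
Each receives 5.1 × 173 / 6 = 147.05 from the group guarantee fund.
Bao keeps 45 − 3 = 42, so Bao's payoff is 42 + 147.05 = 189.05.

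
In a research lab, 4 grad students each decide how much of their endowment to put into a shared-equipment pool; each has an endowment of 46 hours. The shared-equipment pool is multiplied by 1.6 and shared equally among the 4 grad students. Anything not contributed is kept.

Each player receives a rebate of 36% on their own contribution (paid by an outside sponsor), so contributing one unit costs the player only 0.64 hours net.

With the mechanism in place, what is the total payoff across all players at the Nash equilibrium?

184.00 hours

With the mechanism, a contributed unit returns (1.6/4) / 0.64 = 0.6250 per unit of net cost — still below 1 — so contributing 0 remains dominant for every player.
At the Nash equilibrium no one contributes; group total payoff = 4 × 46 = 184.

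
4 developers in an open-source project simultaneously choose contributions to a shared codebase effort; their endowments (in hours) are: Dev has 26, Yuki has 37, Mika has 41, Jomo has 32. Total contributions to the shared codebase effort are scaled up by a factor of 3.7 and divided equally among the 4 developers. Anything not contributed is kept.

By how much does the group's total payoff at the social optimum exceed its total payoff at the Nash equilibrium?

The private return per contributed unit is 3.7/4 = 0.9250 < 1 for every player regardless of endowment, so the Nash equilibrium is zero contribution and the group total is Σ E_j = 26 + 37 + 41 + 32 = 136.
Each contributed unit returns 3.700 to the group, so the social optimum is full contribution by everyone: group total = 3.700 × 136 = 503.20.
Efficiency loss = (3.700 − 1) × 136 = 367.20.

367.20 hours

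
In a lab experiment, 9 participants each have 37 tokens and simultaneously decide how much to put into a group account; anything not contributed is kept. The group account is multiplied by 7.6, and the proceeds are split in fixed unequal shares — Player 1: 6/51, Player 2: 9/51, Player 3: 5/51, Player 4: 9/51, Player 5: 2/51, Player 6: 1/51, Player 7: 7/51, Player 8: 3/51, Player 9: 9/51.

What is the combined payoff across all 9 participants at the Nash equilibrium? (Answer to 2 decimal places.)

A player with share s gets back 7.6·s per unit contributed, so full contribution is dominant for anyone with s > 1/7.6 = 0.1316 and zero contribution is dominant for anyone below.
The shares above 0.1316 belong to Player 2, Player 4, Player 7 and Player 9, contributing 37 each; the remaining 5 contribute 0. Total contributed: 148.
The group account pays out 7.6 × 148 = 1124.80 in total (split across the unequal shares, but the aggregate is all that matters for the group sum).
The 5 free-riders keep 37 each, adding 185. Group total = 185 + 1124.80 = 1309.80.

1309.80 tokens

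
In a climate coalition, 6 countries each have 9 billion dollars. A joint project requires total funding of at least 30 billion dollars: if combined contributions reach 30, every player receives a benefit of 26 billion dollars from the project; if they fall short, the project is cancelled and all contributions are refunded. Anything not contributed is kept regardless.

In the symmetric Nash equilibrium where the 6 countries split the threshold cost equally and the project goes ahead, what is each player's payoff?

30 billion dollars

Equal share of the threshold: 30/6 = 5.
At this profile no one gains by cutting their contribution: any cut drops the total below 30, the project is cancelled, contributions are refunded, and the deviator ends with 9, which is less than 9 − 5 + 26 = 30. Contributing more than 5 just wastes the excess. So contributing exactly 5 is a best response.
Each player's payoff: 9 − 5 + 26 = 30.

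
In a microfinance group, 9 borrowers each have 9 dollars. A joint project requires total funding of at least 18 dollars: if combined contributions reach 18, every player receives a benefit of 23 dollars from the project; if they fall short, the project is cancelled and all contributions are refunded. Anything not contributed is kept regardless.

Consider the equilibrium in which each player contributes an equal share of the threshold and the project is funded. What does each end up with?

30 dollars

Equal share of the threshold: 18/9 = 2.
At this profile no one gains by cutting their contribution: any cut drops the total below 18, the project is cancelled, contributions are refunded, and the deviator ends with 9, which is less than 9 − 2 + 23 = 30. Contributing more than 2 just wastes the excess. So contributing exactly 2 is a best response.
Each player's payoff: 9 − 2 + 23 = 30.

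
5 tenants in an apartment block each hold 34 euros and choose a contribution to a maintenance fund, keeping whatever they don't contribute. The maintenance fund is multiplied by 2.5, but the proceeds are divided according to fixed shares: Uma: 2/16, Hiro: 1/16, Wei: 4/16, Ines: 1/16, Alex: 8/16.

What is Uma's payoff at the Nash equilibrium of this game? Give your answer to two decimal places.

For player j, contributing a unit is worthwhile iff 2.5 × (j's share) ≥ 1, i.e. iff j's share is at least 0.4000.
Only Alex (8/16) clears that bar, contributing 34; the remaining 4 contribute 0. Total contributed: 34.
Uma keeps 34 and receives 2.5 × 34 × 2/16 = 10.63 from the maintenance fund, for a payoff of 44.63.

44.63 euros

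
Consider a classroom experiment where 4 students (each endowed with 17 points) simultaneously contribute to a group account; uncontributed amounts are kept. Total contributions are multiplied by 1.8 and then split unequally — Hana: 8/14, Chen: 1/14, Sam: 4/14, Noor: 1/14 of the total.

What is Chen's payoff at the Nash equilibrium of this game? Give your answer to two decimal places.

19.19 points

A player with share s gets back 1.8·s per unit contributed, so full contribution is dominant for anyone with s > 1/1.8 = 0.5556 and zero contribution is dominant for anyone below.
The only share above 0.5556 is Hana's 8/14, contributing 17; the remaining 3 contribute 0. Total contributed: 17.
Chen keeps 17 and receives 1.8 × 17 × 1/14 = 2.19 from the group account, for a payoff of 19.19.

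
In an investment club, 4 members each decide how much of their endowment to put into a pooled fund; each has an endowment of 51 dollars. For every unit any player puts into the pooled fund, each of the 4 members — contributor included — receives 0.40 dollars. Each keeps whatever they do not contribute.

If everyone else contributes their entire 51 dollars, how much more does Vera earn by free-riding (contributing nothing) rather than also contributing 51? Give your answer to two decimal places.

Switching from a contribution of 51 to 0 lets Vera keep an extra 51 dollars, but lowers the pooled fund by 51, which costs Vera their own share of that drop: 0.40 × 51 = 20.40.
Net gain = 51 − 20.40 = 30.60. The private return per contributed unit (0.40) is below 1, so free-riding is indeed the best response regardless of what the others do.

30.60 dollars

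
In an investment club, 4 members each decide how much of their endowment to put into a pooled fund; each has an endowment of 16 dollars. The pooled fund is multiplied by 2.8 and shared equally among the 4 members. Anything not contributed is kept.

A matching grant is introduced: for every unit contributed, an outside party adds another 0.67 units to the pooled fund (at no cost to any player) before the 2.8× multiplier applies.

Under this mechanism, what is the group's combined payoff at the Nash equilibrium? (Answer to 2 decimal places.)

Under the mechanism each unit contributed yields 2.8 × 1.67 / 4 = 1.1690 back to its contributor per unit of net cost, which exceeds 1, making full contribution the dominant choice for everyone.
So the Nash equilibrium is full contribution by all 4; the group earns 2.8 × 1.67 × 64 = 299.26.

299.26 dollars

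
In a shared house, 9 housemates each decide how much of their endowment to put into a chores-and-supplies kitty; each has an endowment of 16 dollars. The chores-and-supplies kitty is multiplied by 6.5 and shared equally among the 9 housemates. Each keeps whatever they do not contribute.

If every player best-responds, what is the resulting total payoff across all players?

144.00 dollars

Each contributed unit returns 6.5/9 = 0.7222 to its contributor — below 1 — so contributing 0 is dominant for every player. At the Nash equilibrium everyone keeps their 16, and the group total is 9 × 16 = 144.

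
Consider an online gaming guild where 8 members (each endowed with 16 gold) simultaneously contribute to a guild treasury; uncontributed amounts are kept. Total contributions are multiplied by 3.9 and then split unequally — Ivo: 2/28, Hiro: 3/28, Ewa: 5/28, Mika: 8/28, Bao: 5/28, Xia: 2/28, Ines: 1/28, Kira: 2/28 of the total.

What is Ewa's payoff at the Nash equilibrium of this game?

A player with share s gets back 3.9·s per unit contributed, so full contribution is dominant for anyone with s > 1/3.9 = 0.2564 and zero contribution is dominant for anyone below.
Only Mika (8/28) clears that bar, contributing 16; the remaining 7 contribute 0. Total contributed: 16.
Ewa keeps 16 and receives 3.9 × 16 × 5/28 = 11.14 from the guild treasury, for a payoff of 27.14.

27.14 gold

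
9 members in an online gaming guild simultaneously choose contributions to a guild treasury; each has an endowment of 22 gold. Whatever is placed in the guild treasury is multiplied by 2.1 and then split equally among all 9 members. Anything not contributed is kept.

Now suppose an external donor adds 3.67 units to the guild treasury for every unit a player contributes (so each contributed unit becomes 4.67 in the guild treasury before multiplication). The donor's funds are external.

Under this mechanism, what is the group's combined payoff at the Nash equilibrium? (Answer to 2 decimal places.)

With the mechanism, a contributed unit returns 2.1 × 4.67 / 9 = 1.0897 per unit of net cost to the contributor — now above 1 — so contributing fully is weakly dominant for every player.
At the Nash equilibrium everyone contributes 22. Group total payoff = 2.1 × 4.67 × 198 = 1941.79.

1941.79 gold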